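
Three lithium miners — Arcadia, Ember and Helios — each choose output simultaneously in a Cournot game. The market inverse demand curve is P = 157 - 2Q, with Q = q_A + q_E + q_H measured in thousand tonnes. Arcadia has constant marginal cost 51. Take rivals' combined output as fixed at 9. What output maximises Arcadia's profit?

With rivals' combined output fixed at 9, Arcadia's profit is π_A = (157 - 2·9 - 2q_A)q_A - (51q_A) = (139 - 2q_A)q_A - (51q_A).
∂π_A/∂q_A = 88 - 4q_A = 0, so q_A = 22.

22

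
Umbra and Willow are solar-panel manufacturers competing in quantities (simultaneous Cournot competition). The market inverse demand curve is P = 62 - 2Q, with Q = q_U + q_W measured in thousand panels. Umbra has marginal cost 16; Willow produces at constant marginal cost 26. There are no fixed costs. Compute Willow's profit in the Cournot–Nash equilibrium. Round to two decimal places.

Umbra's profit: π_U = (62 - 2Q)q_U - (16q_U). Setting ∂π_U/∂q_U = 0: 46 - 4q_U - 2(q_W) = 0.
Willow's first-order condition: 36 - 4q_W - 2(q_U) = 0.
Rearranging gives the reaction functions q_U = (46 - 2q_W)/4 and q_W = (36 - 2q_U)/4.
Solving the pair: q_U = 28/3, q_W = 13/3.
Price P = 62 - 2·(41/3) = 104/3.
Willow's profit: (104/3 - 26)·(13/3) = 338/9.

37.56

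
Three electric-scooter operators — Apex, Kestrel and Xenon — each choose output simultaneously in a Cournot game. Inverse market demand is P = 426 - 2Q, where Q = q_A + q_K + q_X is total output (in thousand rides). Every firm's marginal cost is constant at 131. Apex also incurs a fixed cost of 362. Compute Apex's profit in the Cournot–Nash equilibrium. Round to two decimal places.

A representative firm's profit is π_i = q_i(426 - 2Q) - 131q_i.
Setting ∂π_i/∂q_i = 0 with rivals' quantities fixed: 295 - 4q_i - 2·Σ_{j≠i} q_j = 0.
With identical firms every q_j equals q_i, so Σ_{j≠i} q_j = 2q_i and 295 = 8q_i, giving q_i = 295/8.
Price P = 426 - 2·(885/8) = 819/4.
Apex's profit: (819/4 - 131)·(295/8) - 362 = 2357.5313.

2357.53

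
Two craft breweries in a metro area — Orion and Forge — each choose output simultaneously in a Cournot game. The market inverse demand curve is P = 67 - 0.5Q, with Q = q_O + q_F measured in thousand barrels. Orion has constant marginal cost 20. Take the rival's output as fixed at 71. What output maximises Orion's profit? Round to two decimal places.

With the rival's output fixed at 71, Orion's profit is π_O = (67 - (1/2)·71 - (1/2)q_O)q_O - (20q_O) = (63/2 - (1/2)q_O)q_O - (20q_O).
∂π_O/∂q_O = 23/2 - q_O = 0, so q_O = 23/2.

11.50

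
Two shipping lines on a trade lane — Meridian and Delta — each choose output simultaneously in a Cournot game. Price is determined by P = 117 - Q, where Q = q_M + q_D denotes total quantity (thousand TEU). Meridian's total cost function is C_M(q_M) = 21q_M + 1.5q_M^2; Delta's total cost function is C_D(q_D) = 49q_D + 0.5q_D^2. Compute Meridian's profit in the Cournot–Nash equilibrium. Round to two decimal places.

Meridian's profit: π_M = (117 - Q)q_M - (21q_M + (3/2)q_M²). Setting ∂π_M/∂q_M = 0: 96 - 5q_M - (q_D) = 0.
Delta's profit: π_D = (117 - Q)q_D - (49q_D + (1/2)q_D²). Setting ∂π_D/∂q_D = 0: 68 - 3q_D - (q_M) = 0.
So q_M = (96 - q_D)/5 and q_D = (68 - q_M)/3.
Solving the pair: q_M = 110/7, q_D = 122/7.
Price P = 117 - 232/7 = 587/7.
Meridian's profit: (587/7)·(110/7) - 21·(110/7) - (3/2)(110/7)² = 617.3469.

617.35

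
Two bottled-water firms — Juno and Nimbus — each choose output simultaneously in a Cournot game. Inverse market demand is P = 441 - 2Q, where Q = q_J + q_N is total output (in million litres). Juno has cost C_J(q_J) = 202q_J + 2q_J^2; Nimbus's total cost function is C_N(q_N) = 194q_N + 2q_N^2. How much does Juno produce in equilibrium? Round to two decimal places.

Juno's profit: π_J = (441 - 2Q)q_J - (202q_J + 2q_J²). Setting ∂π_J/∂q_J = 0: 239 - 8q_J - 2(q_N) = 0.
Nimbus's first-order condition: 247 - 8q_N - 2(q_J) = 0.
So q_J = (239 - 2q_N)/8 and q_N = (247 - 2q_J)/8.
Solving the pair: q_J = 709/30, q_N = 749/30.

23.63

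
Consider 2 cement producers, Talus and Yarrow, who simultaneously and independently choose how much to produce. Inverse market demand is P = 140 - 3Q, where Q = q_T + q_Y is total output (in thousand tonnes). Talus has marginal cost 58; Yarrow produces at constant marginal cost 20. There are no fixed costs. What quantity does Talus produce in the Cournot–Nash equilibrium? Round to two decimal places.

Talus's profit: π_T = (140 - 3Q)q_T - (58q_T). Setting ∂π_T/∂q_T = 0: 82 - 6q_T - 3(q_Y) = 0.
Yarrow's profit: π_Y = (140 - 3Q)q_Y - (20q_Y). Setting ∂π_Y/∂q_Y = 0: 120 - 6q_Y - 3(q_T) = 0.
So q_T = (82 - 3q_Y)/6 and q_Y = (120 - 3q_T)/6.
Substituting one into the other gives q_T = 44/9 and q_Y = 158/9.

4.89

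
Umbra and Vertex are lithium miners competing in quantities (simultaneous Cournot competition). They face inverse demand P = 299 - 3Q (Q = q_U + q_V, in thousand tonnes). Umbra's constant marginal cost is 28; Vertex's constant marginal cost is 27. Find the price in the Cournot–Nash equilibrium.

Umbra's profit: π_U = (299 - 3Q)q_U - (28q_U). Setting ∂π_U/∂q_U = 0: 271 - 6q_U - 3(q_V) = 0.
Vertex's profit: π_V = (299 - 3Q)q_V - (27q_V). Setting ∂π_V/∂q_V = 0: 272 - 6q_V - 3(q_U) = 0.
So q_U = (271 - 3q_V)/6 and q_V = (272 - 3q_U)/6.
Substituting one into the other gives q_U = 30 and q_V = 91/3.
Total output Q = 181/3, so price P = 299 - 3·(181/3) = 118.

118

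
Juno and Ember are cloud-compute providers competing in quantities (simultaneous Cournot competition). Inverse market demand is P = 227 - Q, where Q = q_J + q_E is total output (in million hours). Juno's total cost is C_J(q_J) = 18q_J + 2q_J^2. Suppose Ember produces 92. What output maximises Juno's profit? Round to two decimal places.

With the rival's output fixed at 92, Juno's profit is π_J = (227 - 92 - q_J)q_J - (18q_J + 2q_J²) = (135 - q_J)q_J - (18q_J + 2q_J²).
∂π_J/∂q_J = 117 - 6q_J = 0, so q_J = 39/2.

19.50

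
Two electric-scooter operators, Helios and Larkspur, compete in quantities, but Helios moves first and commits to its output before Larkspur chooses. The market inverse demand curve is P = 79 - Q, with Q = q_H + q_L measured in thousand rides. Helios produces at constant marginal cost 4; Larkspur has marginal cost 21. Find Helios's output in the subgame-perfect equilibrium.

46

Solve by backward induction. Given q_H, the follower Larkspur maximises π_L = (79 - q_H - q_L)q_L - 21q_L.
∂π_L/∂q_L = 58 - q_H - 2q_L = 0 gives the reaction function q_L = (58 - q_H)/2.
The leader anticipates this reaction. Substituting into P = 79 - Q gives P = 50 - (1/2)q_H, so π_H = (50 - (1/2)q_H)q_H - 4q_H.
The leader's first-order condition 46 - q_H = 0 yields q_H = 46.
Then q_L = (58 - 46)/2 = 6.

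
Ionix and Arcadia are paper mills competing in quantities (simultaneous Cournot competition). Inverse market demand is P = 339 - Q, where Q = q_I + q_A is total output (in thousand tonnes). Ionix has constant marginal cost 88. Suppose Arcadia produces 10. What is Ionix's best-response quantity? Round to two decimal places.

120.50

With the rival's output fixed at 10, Ionix's profit is π_I = (339 - 10 - q_I)q_I - (88q_I) = (329 - q_I)q_I - (88q_I).
∂π_I/∂q_I = 241 - 2q_I = 0, so q_I = 241/2.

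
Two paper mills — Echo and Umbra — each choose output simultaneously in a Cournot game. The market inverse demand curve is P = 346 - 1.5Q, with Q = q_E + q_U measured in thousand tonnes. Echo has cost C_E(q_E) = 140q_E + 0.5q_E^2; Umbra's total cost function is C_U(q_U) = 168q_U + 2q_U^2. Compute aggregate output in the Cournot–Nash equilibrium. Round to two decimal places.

61.28

Echo's profit: π_E = (346 - 1.5Q)q_E - (140q_E + (1/2)q_E²). Setting ∂π_E/∂q_E = 0: 206 - 4q_E - (3/2)(q_U) = 0.
Umbra's first-order condition: 178 - 7q_U - (3/2)(q_E) = 0.
Rearranging gives the reaction functions q_E = (206 - (3/2)q_U)/4 and q_U = (178 - (3/2)q_E)/7.
Solving the pair: q_E = 45.6311, q_U = 1612/103.
Total output Q = 45.6311 + 1612/103 = 61.2816.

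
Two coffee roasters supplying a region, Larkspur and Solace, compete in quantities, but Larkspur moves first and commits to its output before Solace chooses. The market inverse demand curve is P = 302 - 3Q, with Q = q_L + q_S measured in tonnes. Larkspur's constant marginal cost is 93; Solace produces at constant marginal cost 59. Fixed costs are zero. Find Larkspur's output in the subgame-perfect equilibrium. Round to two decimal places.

29.17

The follower Solace best-responds to any q_L: π_S = (302 - 3Q)q_S - 59q_S.
Setting the follower's marginal profit to zero, 243 - 3q_L - 6q_S = 0, i.e. q_S = (243 - 3q_L)/6.
The leader anticipates this reaction. Substituting into P = 302 - 3Q gives P = 361/2 - (3/2)q_L, so π_L = (361/2 - (3/2)q_L)q_L - 93q_L.
Maximising: ∂π_L/∂q_L = 175/2 - 3q_L = 0, giving q_L = 175/6.
Then q_S = (243 - 3·(175/6))/6 = 311/12.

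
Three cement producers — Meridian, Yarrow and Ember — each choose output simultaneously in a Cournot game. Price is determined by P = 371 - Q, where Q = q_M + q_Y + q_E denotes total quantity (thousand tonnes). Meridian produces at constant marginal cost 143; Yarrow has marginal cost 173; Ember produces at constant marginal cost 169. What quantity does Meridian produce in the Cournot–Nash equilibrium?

71

Meridian's profit: π_M = (371 - Q)q_M - (143q_M). Setting ∂π_M/∂q_M = 0: 228 - 2q_M - (q_Y + q_E) = 0.
Yarrow's profit: π_Y = (371 - Q)q_Y - (173q_Y). Setting ∂π_Y/∂q_Y = 0: 198 - 2q_Y - (q_M + q_E) = 0.
Ember's profit: π_E = (371 - Q)q_E - (169q_E). Setting ∂π_E/∂q_E = 0: 202 - 2q_E - (q_M + q_Y) = 0.
Summing all 3 equations gives 628 − 4Q = 0, hence Q = 157.
Back-substituting: q_M = (228 − 157) = 71, q_Y = (198 − 157) = 41, q_E = (202 − 157) = 45.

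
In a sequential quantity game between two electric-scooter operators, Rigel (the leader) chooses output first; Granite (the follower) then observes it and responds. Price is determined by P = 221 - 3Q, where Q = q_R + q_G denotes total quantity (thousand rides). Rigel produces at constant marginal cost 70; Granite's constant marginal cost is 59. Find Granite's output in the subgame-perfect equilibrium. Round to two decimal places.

15.33

Solve by backward induction. Given q_R, the follower Granite maximises π_G = (221 - 3q_R - 3q_G)q_G - 59q_G.
∂π_G/∂q_G = 162 - 3q_R - 6q_G = 0 gives the reaction function q_G = (162 - 3q_R)/6.
Rigel substitutes q_G(q_R) into its own profit: π_R = q_R(221 - 3q_R - (162 - 3q_R)/2) - 70q_R = (140 - (3/2)q_R)q_R - 70q_R.
The leader's first-order condition 70 - 3q_R = 0 yields q_R = 70/3.
Then q_G = (162 - 3·(70/3))/6 = 46/3.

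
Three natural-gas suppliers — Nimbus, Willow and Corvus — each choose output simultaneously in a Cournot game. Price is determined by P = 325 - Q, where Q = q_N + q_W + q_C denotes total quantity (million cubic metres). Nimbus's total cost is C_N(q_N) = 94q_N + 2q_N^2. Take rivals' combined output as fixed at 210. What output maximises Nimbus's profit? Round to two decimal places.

3.50

With rivals' combined output fixed at 210, Nimbus's profit is π_N = (325 - 210 - q_N)q_N - (94q_N + 2q_N²) = (115 - q_N)q_N - (94q_N + 2q_N²).
∂π_N/∂q_N = 21 - 6q_N = 0, so q_N = 7/2.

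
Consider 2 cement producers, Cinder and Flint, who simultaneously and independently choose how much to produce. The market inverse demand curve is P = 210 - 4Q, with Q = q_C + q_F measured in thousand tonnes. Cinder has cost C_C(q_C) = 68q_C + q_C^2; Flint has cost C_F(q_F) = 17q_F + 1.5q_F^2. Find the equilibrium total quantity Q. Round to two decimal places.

Cinder's profit: π_C = (210 - 4Q)q_C - (68q_C + q_C²). Setting ∂π_C/∂q_C = 0: 142 - 10q_C - 4(q_F) = 0.
Flint's profit: π_F = (210 - 4Q)q_F - (17q_F + (3/2)q_F²). Setting ∂π_F/∂q_F = 0: 193 - 11q_F - 4(q_C) = 0.
So q_C = (142 - 4q_F)/10 and q_F = (193 - 4q_C)/11.
Solving the pair: q_C = 395/47, q_F = 681/47.
Total output Q = 395/47 + 681/47 = 1076/47.

22.89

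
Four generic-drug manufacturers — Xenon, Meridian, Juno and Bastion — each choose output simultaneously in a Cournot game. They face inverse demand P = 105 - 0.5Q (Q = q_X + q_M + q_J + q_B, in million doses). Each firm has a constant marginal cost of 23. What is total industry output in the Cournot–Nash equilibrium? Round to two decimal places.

A representative firm's profit is π_i = q_i(105 - 0.5Q) - 23q_i.
Setting ∂π_i/∂q_i = 0 with rivals' quantities fixed: 82 - q_i - (1/2)·Σ_{j≠i} q_j = 0.
By symmetry each firm produces the same amount; substituting Σ_{j≠i} q_j = 3q_i yields q_i = 82/(5/2) = 164/5.
Total output Q = 164/5 + 164/5 + 164/5 + 164/5 = 656/5.

131.20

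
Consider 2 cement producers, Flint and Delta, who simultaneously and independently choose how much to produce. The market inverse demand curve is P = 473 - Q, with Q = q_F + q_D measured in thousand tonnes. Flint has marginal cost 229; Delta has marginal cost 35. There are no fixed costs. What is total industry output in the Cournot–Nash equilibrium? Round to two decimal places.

227.33

Flint's profit: π_F = (473 - Q)q_F - (229q_F). Setting ∂π_F/∂q_F = 0: 244 - 2q_F - (q_D) = 0.
Delta's first-order condition: 438 - 2q_D - (q_F) = 0.
Best responses: q_F = (244 - q_D)/2, q_D = (438 - q_F)/2.
Solving the pair: q_F = 50/3, q_D = 632/3.
Total output Q = 50/3 + 632/3 = 682/3.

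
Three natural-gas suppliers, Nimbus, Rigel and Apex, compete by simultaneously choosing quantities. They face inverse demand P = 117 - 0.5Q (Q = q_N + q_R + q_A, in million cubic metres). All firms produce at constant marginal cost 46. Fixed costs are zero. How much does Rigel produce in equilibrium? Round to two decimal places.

35.50

A representative firm's profit is π_i = q_i(117 - 0.5Q) - 46q_i.
Setting ∂π_i/∂q_i = 0 with rivals' quantities fixed: 71 - q_i - (1/2)·Σ_{j≠i} q_j = 0.
By symmetry each firm produces the same amount; substituting Σ_{j≠i} q_j = 2q_i yields q_i = 71/2.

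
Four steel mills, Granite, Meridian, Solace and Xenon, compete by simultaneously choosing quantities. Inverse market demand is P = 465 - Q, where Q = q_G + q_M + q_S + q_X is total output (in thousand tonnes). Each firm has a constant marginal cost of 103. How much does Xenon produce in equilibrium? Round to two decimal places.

A representative firm's profit is π_i = q_i(465 - Q) - 103q_i.
First-order condition (treating rivals' output as given): 362 - 2q_i - Σ_{j≠i} q_j = 0.
With identical firms every q_j equals q_i, so Σ_{j≠i} q_j = 3q_i and 362 = 5q_i, giving q_i = 362/5.

72.40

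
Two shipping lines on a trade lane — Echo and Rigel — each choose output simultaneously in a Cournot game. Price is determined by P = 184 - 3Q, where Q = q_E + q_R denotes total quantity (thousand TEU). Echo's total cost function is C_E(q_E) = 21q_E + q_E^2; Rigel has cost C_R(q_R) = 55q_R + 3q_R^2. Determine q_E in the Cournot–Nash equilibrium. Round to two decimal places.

Echo's profit: π_E = (184 - 3Q)q_E - (21q_E + q_E²). Setting ∂π_E/∂q_E = 0: 163 - 8q_E - 3(q_R) = 0.
Rigel's first-order condition: 129 - 12q_R - 3(q_E) = 0.
Best responses: q_E = (163 - 3q_R)/8, q_R = (129 - 3q_E)/12.
Substituting one into the other gives q_E = 523/29 and q_R = 181/29.

18.03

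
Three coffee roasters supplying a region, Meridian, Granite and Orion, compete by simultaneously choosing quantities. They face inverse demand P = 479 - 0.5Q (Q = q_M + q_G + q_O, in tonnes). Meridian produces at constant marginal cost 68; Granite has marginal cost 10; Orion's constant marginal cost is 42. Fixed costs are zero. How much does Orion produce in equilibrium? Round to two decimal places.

215.50

Meridian's profit: π_M = (479 - 0.5Q)q_M - (68q_M). Setting ∂π_M/∂q_M = 0: 411 - q_M - (1/2)(q_G + q_O) = 0.
Granite's profit: π_G = (479 - 0.5Q)q_G - (10q_G). Setting ∂π_G/∂q_G = 0: 469 - q_G - (1/2)(q_M + q_O) = 0.
Orion's profit: π_O = (479 - 0.5Q)q_O - (42q_O). Setting ∂π_O/∂q_O = 0: 437 - q_O - (1/2)(q_M + q_G) = 0.
Adding the 3 first-order conditions: 1317 − 2Q = 0, so Q = 1317/2.
Back-substituting: q_M = (411 − 1317/4)/(1/2) = 327/2, q_G = (469 − 1317/4)/(1/2) = 559/2, q_O = (437 − 1317/4)/(1/2) = 431/2.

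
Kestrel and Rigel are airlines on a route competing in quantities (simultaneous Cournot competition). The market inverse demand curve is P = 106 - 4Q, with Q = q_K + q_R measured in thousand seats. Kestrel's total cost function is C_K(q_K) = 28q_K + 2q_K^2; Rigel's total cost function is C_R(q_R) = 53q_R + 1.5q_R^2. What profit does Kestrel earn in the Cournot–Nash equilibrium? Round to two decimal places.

Kestrel's profit: π_K = (106 - 4Q)q_K - (28q_K + 2q_K²). Setting ∂π_K/∂q_K = 0: 78 - 12q_K - 4(q_R) = 0.
Rigel's profit: π_R = (106 - 4Q)q_R - (53q_R + (3/2)q_R²). Setting ∂π_R/∂q_R = 0: 53 - 11q_R - 4(q_K) = 0.
Best responses: q_K = (78 - 4q_R)/12, q_R = (53 - 4q_K)/11.
Solving the pair: q_K = 323/58, q_R = 81/29.
Price P = 106 - 4·(485/58) = 72.5517.
Kestrel's profit: 72.5517·(323/58) - 28·(323/58) - 2(323/58)² = 186.0803.

186.08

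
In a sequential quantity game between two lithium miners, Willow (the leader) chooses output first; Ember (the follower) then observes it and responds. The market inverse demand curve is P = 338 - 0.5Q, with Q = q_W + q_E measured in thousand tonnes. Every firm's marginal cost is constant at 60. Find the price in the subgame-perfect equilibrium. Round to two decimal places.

129.50

The follower Ember best-responds to any q_W: π_E = (338 - 0.5Q)q_E - 60q_E.
∂π_E/∂q_E = 278 - (1/2)q_W - q_E = 0 gives the reaction function q_E = (278 - (1/2)q_W).
Willow substitutes q_E(q_W) into its own profit: π_W = q_W(338 - (1/2)q_W - (278 - (1/2)q_W)/2) - 60q_W = (199 - (1/4)q_W)q_W - 60q_W.
The leader's first-order condition 139 - (1/2)q_W = 0 yields q_W = 278.
Then q_E = (278 - (1/2)·278) = 139.
Total output Q = 417, so price P = 338 - (1/2)·417 = 259/2.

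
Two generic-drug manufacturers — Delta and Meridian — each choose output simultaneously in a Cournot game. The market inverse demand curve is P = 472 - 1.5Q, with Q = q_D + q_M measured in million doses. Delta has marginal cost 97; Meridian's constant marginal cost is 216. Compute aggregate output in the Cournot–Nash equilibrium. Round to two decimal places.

140.22

Delta's profit: π_D = (472 - 1.5Q)q_D - (97q_D). Setting ∂π_D/∂q_D = 0: 375 - 3q_D - (3/2)(q_M) = 0.
Meridian's first-order condition: 256 - 3q_M - (3/2)(q_D) = 0.
Rearranging gives the reaction functions q_D = (375 - (3/2)q_M)/3 and q_M = (256 - (3/2)q_D)/3.
Substituting one into the other gives q_D = 988/9 and q_M = 274/9.
Total output Q = 988/9 + 274/9 = 1262/9.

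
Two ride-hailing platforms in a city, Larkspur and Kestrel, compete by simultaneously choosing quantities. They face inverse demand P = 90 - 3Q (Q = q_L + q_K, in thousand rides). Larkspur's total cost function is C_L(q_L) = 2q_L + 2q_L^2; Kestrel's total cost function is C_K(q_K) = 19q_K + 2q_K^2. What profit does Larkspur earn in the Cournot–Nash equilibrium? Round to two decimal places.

268.62

Larkspur's profit: π_L = (90 - 3Q)q_L - (2q_L + 2q_L²). Setting ∂π_L/∂q_L = 0: 88 - 10q_L - 3(q_K) = 0.
Kestrel's first-order condition: 71 - 10q_K - 3(q_L) = 0.
Rearranging gives the reaction functions q_L = (88 - 3q_K)/10 and q_K = (71 - 3q_L)/10.
Solving the pair: q_L = 667/91, q_K = 446/91.
Price P = 90 - 3·(159/13) = 693/13.
Larkspur's profit: (693/13)·(667/91) - 2·(667/91) - 2(667/91)² = 268.6203.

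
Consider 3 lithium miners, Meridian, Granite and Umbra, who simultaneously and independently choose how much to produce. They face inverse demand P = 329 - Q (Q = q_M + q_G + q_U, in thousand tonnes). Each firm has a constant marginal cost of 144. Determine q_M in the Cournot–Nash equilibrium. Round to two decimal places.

A representative firm's profit is π_i = q_i(329 - Q) - 144q_i.
Setting ∂π_i/∂q_i = 0 with rivals' quantities fixed: 185 - 2q_i - Σ_{j≠i} q_j = 0.
By symmetry each firm produces the same amount; substituting Σ_{j≠i} q_j = 2q_i yields q_i = 185/4.

46.25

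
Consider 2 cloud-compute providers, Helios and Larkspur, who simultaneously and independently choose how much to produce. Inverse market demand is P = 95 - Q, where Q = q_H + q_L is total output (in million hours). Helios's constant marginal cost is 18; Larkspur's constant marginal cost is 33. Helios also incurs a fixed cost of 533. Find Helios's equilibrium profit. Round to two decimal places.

407.44

Helios's profit: π_H = (95 - Q)q_H - (18q_H). Setting ∂π_H/∂q_H = 0: 77 - 2q_H - (q_L) = 0.
Larkspur's first-order condition: 62 - 2q_L - (q_H) = 0.
Best responses: q_H = (77 - q_L)/2, q_L = (62 - q_H)/2.
Solving the pair: q_H = 92/3, q_L = 47/3.
Price P = 95 - 139/3 = 146/3.
Helios's profit: (146/3 - 18)·(92/3) - 533 = 407.4444.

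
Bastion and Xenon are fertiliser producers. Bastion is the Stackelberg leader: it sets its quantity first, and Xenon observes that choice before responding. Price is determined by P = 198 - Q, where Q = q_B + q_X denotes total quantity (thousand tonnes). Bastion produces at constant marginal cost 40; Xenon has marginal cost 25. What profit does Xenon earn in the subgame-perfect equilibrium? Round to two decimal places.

Solve by backward induction. Given q_B, the follower Xenon maximises π_X = (198 - q_B - q_X)q_X - 25q_X.
∂π_X/∂q_X = 173 - q_B - 2q_X = 0 gives the reaction function q_X = (173 - q_B)/2.
Bastion substitutes q_X(q_B) into its own profit: π_B = q_B(198 - q_B - (173 - q_B)/2) - 40q_B = (223/2 - (1/2)q_B)q_B - 40q_B.
Leader FOC: 143/2 - q_B = 0, so q_B = 143/2.
Then q_X = (173 - 143/2)/2 = 203/4.
Price P = 198 - 489/4 = 303/4.
Xenon's profit: (303/4 - 25)·(203/4) = 2575.5625.

2575.56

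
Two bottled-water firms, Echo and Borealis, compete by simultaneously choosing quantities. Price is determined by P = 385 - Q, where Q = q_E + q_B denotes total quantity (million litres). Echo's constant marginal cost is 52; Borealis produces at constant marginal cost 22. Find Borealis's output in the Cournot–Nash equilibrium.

131

Echo's profit: π_E = (385 - Q)q_E - (52q_E). Setting ∂π_E/∂q_E = 0: 333 - 2q_E - (q_B) = 0.
Borealis's first-order condition: 363 - 2q_B - (q_E) = 0.
Rearranging gives the reaction functions q_E = (333 - q_B)/2 and q_B = (363 - q_E)/2.
Solving the pair: q_E = 101, q_B = 131.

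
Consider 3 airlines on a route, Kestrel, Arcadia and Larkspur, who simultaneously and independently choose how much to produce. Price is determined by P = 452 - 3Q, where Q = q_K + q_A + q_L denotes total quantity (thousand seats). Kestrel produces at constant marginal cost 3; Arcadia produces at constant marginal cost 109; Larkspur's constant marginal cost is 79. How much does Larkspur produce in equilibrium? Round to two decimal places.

27.25

Kestrel's profit: π_K = (452 - 3Q)q_K - (3q_K). Setting ∂π_K/∂q_K = 0: 449 - 6q_K - 3(q_A + q_L) = 0.
Arcadia's profit: π_A = (452 - 3Q)q_A - (109q_A). Setting ∂π_A/∂q_A = 0: 343 - 6q_A - 3(q_K + q_L) = 0.
Larkspur's profit: π_L = (452 - 3Q)q_L - (79q_L). Setting ∂π_L/∂q_L = 0: 373 - 6q_L - 3(q_K + q_A) = 0.
Adding the 3 conditions: 1165 − 6Q − 6Q = 0, i.e. Q = 1165/12.
Back-substituting: q_K = (449 − 1165/4)/3 = 631/12, q_A = (343 − 1165/4)/3 = 69/4, q_L = (373 − 1165/4)/3 = 109/4.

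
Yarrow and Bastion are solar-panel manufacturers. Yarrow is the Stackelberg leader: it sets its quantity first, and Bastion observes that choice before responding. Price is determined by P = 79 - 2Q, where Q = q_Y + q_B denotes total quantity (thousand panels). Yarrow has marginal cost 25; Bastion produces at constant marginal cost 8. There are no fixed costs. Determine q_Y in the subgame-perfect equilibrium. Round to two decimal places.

Solve by backward induction. Given q_Y, the follower Bastion maximises π_B = (79 - 2q_Y - 2q_B)q_B - 8q_B.
Follower FOC: 71 - 2q_Y - 4q_B = 0, so q_B(q_Y) = (71 - 2q_Y)/4.
The leader anticipates this reaction. Substituting into P = 79 - 2Q gives P = 87/2 - q_Y, so π_Y = (87/2 - q_Y)q_Y - 25q_Y.
The leader's first-order condition 37/2 - 2q_Y = 0 yields q_Y = 37/4.
Then q_B = (71 - 2·(37/4))/4 = 105/8.

9.25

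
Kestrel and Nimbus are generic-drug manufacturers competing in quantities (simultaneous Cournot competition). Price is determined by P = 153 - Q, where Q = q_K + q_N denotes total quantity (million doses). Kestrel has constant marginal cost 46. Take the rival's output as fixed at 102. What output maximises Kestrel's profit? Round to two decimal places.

2.50

With the rival's output fixed at 102, Kestrel's profit is π_K = (153 - 102 - q_K)q_K - (46q_K) = (51 - q_K)q_K - (46q_K).
∂π_K/∂q_K = 5 - 2q_K = 0, so q_K = 5/2.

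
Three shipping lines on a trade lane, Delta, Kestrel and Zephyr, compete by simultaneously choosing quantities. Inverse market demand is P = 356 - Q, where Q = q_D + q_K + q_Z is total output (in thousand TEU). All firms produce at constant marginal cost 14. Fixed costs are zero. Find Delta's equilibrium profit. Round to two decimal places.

7310.25

A representative firm's profit is π_i = q_i(356 - Q) - 14q_i.
Setting ∂π_i/∂q_i = 0 with rivals' quantities fixed: 342 - 2q_i - Σ_{j≠i} q_j = 0.
With identical firms every q_j equals q_i, so Σ_{j≠i} q_j = 2q_i and 342 = 4q_i, giving q_i = 171/2.
Price P = 356 - 513/2 = 199/2.
Delta's profit: (199/2 - 14)·(171/2) = 7310.2500.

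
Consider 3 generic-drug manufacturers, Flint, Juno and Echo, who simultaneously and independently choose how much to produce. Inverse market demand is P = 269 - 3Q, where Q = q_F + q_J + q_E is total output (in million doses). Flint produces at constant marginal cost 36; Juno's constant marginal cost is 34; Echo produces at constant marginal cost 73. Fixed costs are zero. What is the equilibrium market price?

Flint's profit: π_F = (269 - 3Q)q_F - (36q_F). Setting ∂π_F/∂q_F = 0: 233 - 6q_F - 3(q_J + q_E) = 0.
Juno's first-order condition: 235 - 6q_J - 3(q_F + q_E) = 0.
Echo's profit: π_E = (269 - 3Q)q_E - (73q_E). Setting ∂π_E/∂q_E = 0: 196 - 6q_E - 3(q_F + q_J) = 0.
Adding the 3 conditions: 664 − 6Q − 6Q = 0, i.e. Q = 166/3.
Back-substituting: q_F = (233 − 166)/3 = 67/3, q_J = (235 − 166)/3 = 23, q_E = (196 − 166)/3 = 10.
Total output Q = 166/3, so price P = 269 - 3·(166/3) = 103.

103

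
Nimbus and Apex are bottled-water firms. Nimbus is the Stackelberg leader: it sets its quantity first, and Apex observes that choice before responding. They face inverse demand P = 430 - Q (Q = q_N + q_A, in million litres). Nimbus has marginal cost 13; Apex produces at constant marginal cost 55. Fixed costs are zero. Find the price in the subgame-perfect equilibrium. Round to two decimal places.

127.75

Solve by backward induction. Given q_N, the follower Apex maximises π_A = (430 - q_N - q_A)q_A - 55q_A.
Setting the follower's marginal profit to zero, 375 - q_N - 2q_A = 0, i.e. q_A = (375 - q_N)/2.
Nimbus substitutes q_A(q_N) into its own profit: π_N = q_N(430 - q_N - (375 - q_N)/2) - 13q_N = (485/2 - (1/2)q_N)q_N - 13q_N.
Leader FOC: 459/2 - q_N = 0, so q_N = 459/2.
Then q_A = (375 - 459/2)/2 = 291/4.
Total output Q = 1209/4, so price P = 430 - 1209/4 = 511/4.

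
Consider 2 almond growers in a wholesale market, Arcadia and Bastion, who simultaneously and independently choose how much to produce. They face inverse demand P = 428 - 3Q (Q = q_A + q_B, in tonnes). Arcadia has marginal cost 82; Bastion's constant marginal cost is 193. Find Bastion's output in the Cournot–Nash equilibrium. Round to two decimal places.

13.78

Arcadia's profit: π_A = (428 - 3Q)q_A - (82q_A). Setting ∂π_A/∂q_A = 0: 346 - 6q_A - 3(q_B) = 0.
Bastion's profit: π_B = (428 - 3Q)q_B - (193q_B). Setting ∂π_B/∂q_B = 0: 235 - 6q_B - 3(q_A) = 0.
Rearranging gives the reaction functions q_A = (346 - 3q_B)/6 and q_B = (235 - 3q_A)/6.
Substituting one into the other gives q_A = 457/9 and q_B = 124/9.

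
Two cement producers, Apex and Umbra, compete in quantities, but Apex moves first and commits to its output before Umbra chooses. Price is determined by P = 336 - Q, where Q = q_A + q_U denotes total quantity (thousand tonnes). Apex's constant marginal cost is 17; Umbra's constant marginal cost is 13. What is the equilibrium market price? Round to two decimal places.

Solve by backward induction. Given q_A, the follower Umbra maximises π_U = (336 - q_A - q_U)q_U - 13q_U.
∂π_U/∂q_U = 323 - q_A - 2q_U = 0 gives the reaction function q_U = (323 - q_A)/2.
Apex substitutes q_U(q_A) into its own profit: π_A = q_A(336 - q_A - (323 - q_A)/2) - 17q_A = (349/2 - (1/2)q_A)q_A - 17q_A.
The leader's first-order condition 315/2 - q_A = 0 yields q_A = 315/2.
Then q_U = (323 - 315/2)/2 = 331/4.
Total output Q = 961/4, so price P = 336 - 961/4 = 383/4.

95.75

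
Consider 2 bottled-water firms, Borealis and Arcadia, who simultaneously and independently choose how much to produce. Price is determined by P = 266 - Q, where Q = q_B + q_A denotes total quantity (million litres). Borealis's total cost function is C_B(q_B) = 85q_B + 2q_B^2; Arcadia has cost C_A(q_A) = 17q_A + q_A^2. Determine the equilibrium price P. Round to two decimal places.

188.26

Borealis's profit: π_B = (266 - Q)q_B - (85q_B + 2q_B²). Setting ∂π_B/∂q_B = 0: 181 - 6q_B - (q_A) = 0.
Arcadia's profit: π_A = (266 - Q)q_A - (17q_A + q_A²). Setting ∂π_A/∂q_A = 0: 249 - 4q_A - (q_B) = 0.
Rearranging gives the reaction functions q_B = (181 - q_A)/6 and q_A = (249 - q_B)/4.
Solving the pair: q_B = 475/23, q_A = 1313/23.
Total output Q = 1788/23, so price P = 266 - 1788/23 = 188.2609.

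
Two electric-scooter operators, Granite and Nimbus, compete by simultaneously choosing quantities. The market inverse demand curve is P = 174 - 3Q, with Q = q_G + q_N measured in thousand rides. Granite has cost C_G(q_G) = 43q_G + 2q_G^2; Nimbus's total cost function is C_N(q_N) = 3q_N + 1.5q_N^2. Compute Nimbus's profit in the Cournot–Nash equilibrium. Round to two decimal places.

1189.64

Granite's profit: π_G = (174 - 3Q)q_G - (43q_G + 2q_G²). Setting ∂π_G/∂q_G = 0: 131 - 10q_G - 3(q_N) = 0.
Nimbus's profit: π_N = (174 - 3Q)q_N - (3q_N + (3/2)q_N²). Setting ∂π_N/∂q_N = 0: 171 - 9q_N - 3(q_G) = 0.
So q_G = (131 - 3q_N)/10 and q_N = (171 - 3q_G)/9.
Substituting one into the other gives q_G = 74/9 and q_N = 439/27.
Price P = 174 - 3·(661/27) = 905/9.
Nimbus's profit: (905/9)·(439/27) - 3·(439/27) - (3/2)(439/27)² = 1189.6358.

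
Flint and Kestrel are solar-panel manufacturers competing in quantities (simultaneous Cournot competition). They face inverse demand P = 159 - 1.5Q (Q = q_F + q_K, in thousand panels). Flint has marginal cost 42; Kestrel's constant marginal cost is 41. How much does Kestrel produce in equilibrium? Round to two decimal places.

26.44

Flint's profit: π_F = (159 - 1.5Q)q_F - (42q_F). Setting ∂π_F/∂q_F = 0: 117 - 3q_F - (3/2)(q_K) = 0.
Kestrel's profit: π_K = (159 - 1.5Q)q_K - (41q_K). Setting ∂π_K/∂q_K = 0: 118 - 3q_K - (3/2)(q_F) = 0.
Rearranging gives the reaction functions q_F = (117 - (3/2)q_K)/3 and q_K = (118 - (3/2)q_F)/3.
Solving the pair: q_F = 232/9, q_K = 238/9.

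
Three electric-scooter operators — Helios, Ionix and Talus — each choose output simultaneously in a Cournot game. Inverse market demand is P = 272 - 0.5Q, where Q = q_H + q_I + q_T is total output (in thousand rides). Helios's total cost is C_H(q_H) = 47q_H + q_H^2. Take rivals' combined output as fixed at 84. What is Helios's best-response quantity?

61

With rivals' combined output fixed at 84, Helios's profit is π_H = (272 - (1/2)·84 - (1/2)q_H)q_H - (47q_H + q_H²) = (230 - (1/2)q_H)q_H - (47q_H + q_H²).
∂π_H/∂q_H = 183 - 3q_H = 0, so q_H = 61.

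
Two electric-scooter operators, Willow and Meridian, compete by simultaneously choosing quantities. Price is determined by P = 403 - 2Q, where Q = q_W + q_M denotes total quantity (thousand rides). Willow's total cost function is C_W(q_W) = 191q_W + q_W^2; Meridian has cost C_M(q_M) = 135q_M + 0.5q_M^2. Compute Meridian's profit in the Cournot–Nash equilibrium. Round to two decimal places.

Willow's profit: π_W = (403 - 2Q)q_W - (191q_W + q_W²). Setting ∂π_W/∂q_W = 0: 212 - 6q_W - 2(q_M) = 0.
Meridian's first-order condition: 268 - 5q_M - 2(q_W) = 0.
Best responses: q_W = (212 - 2q_M)/6, q_M = (268 - 2q_W)/5.
Solving the pair: q_W = 262/13, q_M = 592/13.
Price P = 403 - 2·(854/13) = 271.6154.
Meridian's profit: 271.6154·(592/13) - 135·(592/13) - (1/2)(592/13)² = 5184.3787.

5184.38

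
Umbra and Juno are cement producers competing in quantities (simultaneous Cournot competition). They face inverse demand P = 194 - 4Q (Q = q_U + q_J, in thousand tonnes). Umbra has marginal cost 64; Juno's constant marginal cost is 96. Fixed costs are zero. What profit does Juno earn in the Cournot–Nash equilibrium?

121

Umbra's profit: π_U = (194 - 4Q)q_U - (64q_U). Setting ∂π_U/∂q_U = 0: 130 - 8q_U - 4(q_J) = 0.
Juno's profit: π_J = (194 - 4Q)q_J - (96q_J). Setting ∂π_J/∂q_J = 0: 98 - 8q_J - 4(q_U) = 0.
Best responses: q_U = (130 - 4q_J)/8, q_J = (98 - 4q_U)/8.
Substituting one into the other gives q_U = 27/2 and q_J = 11/2.
Price P = 194 - 4·19 = 118.
Juno's profit: (118 - 96)·(11/2) = 121.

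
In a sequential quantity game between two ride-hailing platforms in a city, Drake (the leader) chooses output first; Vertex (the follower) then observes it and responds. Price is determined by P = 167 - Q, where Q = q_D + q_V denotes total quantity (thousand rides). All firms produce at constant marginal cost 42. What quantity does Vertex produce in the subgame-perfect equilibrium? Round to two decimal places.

The follower Vertex best-responds to any q_D: π_V = (167 - Q)q_V - 42q_V.
∂π_V/∂q_V = 125 - q_D - 2q_V = 0 gives the reaction function q_V = (125 - q_D)/2.
The leader anticipates this reaction. Substituting into P = 167 - Q gives P = 209/2 - (1/2)q_D, so π_D = (209/2 - (1/2)q_D)q_D - 42q_D.
Leader FOC: 125/2 - q_D = 0, so q_D = 125/2.
Then q_V = (125 - 125/2)/2 = 125/4.

31.25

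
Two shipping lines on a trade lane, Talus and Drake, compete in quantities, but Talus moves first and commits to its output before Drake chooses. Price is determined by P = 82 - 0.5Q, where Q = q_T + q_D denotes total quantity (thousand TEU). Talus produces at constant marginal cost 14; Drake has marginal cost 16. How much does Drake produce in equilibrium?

31

The follower Drake best-responds to any q_T: π_D = (82 - 0.5Q)q_D - 16q_D.
Follower FOC: 66 - (1/2)q_T - q_D = 0, so q_D(q_T) = (66 - (1/2)q_T).
Talus substitutes q_D(q_T) into its own profit: π_T = q_T(82 - (1/2)q_T - (66 - (1/2)q_T)/2) - 14q_T = (49 - (1/4)q_T)q_T - 14q_T.
Maximising: ∂π_T/∂q_T = 35 - (1/2)q_T = 0, giving q_T = 70.
Then q_D = (66 - (1/2)·70) = 31.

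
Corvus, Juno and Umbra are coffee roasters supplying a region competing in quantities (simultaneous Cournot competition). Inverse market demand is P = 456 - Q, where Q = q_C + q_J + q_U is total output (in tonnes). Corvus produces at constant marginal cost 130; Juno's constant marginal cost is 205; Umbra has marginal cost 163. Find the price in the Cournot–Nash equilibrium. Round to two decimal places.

238.50

Corvus's profit: π_C = (456 - Q)q_C - (130q_C). Setting ∂π_C/∂q_C = 0: 326 - 2q_C - (q_J + q_U) = 0.
Juno's first-order condition: 251 - 2q_J - (q_C + q_U) = 0.
Umbra's first-order condition: 293 - 2q_U - (q_C + q_J) = 0.
Summing all 3 equations gives 870 − 4Q = 0, hence Q = 435/2.
Back-substituting: q_C = (326 − 435/2) = 217/2, q_J = (251 − 435/2) = 67/2, q_U = (293 − 435/2) = 151/2.
Total output Q = 435/2, so price P = 456 - 435/2 = 477/2.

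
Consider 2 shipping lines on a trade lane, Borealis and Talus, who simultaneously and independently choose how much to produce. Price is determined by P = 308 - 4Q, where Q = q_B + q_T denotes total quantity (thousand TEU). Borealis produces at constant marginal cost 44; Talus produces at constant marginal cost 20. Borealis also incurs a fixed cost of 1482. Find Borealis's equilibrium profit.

118

Borealis's profit: π_B = (308 - 4Q)q_B - (44q_B). Setting ∂π_B/∂q_B = 0: 264 - 8q_B - 4(q_T) = 0.
Talus's profit: π_T = (308 - 4Q)q_T - (20q_T). Setting ∂π_T/∂q_T = 0: 288 - 8q_T - 4(q_B) = 0.
So q_B = (264 - 4q_T)/8 and q_T = (288 - 4q_B)/8.
Substituting one into the other gives q_B = 20 and q_T = 26.
Price P = 308 - 4·46 = 124.
Borealis's profit: (124 - 44)·20 - 1482 = 118.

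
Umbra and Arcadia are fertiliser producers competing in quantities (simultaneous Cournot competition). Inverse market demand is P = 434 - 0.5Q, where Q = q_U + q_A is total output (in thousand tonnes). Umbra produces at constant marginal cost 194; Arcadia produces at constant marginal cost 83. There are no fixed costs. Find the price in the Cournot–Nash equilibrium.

237

Umbra's profit: π_U = (434 - 0.5Q)q_U - (194q_U). Setting ∂π_U/∂q_U = 0: 240 - q_U - (1/2)(q_A) = 0.
Arcadia's first-order condition: 351 - q_A - (1/2)(q_U) = 0.
Rearranging gives the reaction functions q_U = (240 - (1/2)q_A) and q_A = (351 - (1/2)q_U).
Substituting one into the other gives q_U = 86 and q_A = 308.
Total output Q = 394, so price P = 434 - (1/2)·394 = 237.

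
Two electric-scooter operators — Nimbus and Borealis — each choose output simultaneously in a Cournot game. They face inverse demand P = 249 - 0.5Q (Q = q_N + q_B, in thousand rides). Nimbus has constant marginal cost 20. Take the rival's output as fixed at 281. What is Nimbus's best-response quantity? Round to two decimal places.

88.50

With the rival's output fixed at 281, Nimbus's profit is π_N = (249 - (1/2)·281 - (1/2)q_N)q_N - (20q_N) = (217/2 - (1/2)q_N)q_N - (20q_N).
∂π_N/∂q_N = 177/2 - q_N = 0, so q_N = 177/2.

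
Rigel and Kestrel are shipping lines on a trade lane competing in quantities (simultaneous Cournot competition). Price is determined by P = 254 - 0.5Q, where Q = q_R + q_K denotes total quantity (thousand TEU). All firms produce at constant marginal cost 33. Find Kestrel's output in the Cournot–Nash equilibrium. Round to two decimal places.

147.33

A representative firm's profit is π_i = q_i(254 - 0.5Q) - 33q_i.
Setting ∂π_i/∂q_i = 0 with rivals' quantities fixed: 221 - q_i - (1/2)q_j = 0.
By symmetry each firm produces the same amount; substituting q_j = q_i yields q_i = 221/(3/2) = 442/3.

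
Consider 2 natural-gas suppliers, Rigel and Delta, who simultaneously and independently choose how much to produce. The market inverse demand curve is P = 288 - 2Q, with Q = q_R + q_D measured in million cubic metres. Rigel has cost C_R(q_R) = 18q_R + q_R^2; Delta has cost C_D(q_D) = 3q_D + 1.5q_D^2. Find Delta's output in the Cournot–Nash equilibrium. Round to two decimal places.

Rigel's profit: π_R = (288 - 2Q)q_R - (18q_R + q_R²). Setting ∂π_R/∂q_R = 0: 270 - 6q_R - 2(q_D) = 0.
Delta's profit: π_D = (288 - 2Q)q_D - (3q_D + (3/2)q_D²). Setting ∂π_D/∂q_D = 0: 285 - 7q_D - 2(q_R) = 0.
Rearranging gives the reaction functions q_R = (270 - 2q_D)/6 and q_D = (285 - 2q_R)/7.
Substituting one into the other gives q_R = 660/19 and q_D = 585/19.

30.79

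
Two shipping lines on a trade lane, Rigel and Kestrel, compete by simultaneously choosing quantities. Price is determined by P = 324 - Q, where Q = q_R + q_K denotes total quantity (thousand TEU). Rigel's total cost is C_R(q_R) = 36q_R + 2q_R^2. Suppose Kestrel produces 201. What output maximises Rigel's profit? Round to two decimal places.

With the rival's output fixed at 201, Rigel's profit is π_R = (324 - 201 - q_R)q_R - (36q_R + 2q_R²) = (123 - q_R)q_R - (36q_R + 2q_R²).
∂π_R/∂q_R = 87 - 6q_R = 0, so q_R = 29/2.

14.50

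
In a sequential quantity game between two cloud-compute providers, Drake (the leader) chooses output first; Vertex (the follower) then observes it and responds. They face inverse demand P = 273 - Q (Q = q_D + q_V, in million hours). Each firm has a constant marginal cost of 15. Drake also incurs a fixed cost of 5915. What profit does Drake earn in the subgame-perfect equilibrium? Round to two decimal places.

2405.50

The follower Vertex best-responds to any q_D: π_V = (273 - Q)q_V - 15q_V.
Follower FOC: 258 - q_D - 2q_V = 0, so q_V(q_D) = (258 - q_D)/2.
Drake substitutes q_V(q_D) into its own profit: π_D = q_D(273 - q_D - (258 - q_D)/2) - 15q_D = (144 - (1/2)q_D)q_D - 15q_D.
Leader FOC: 129 - q_D = 0, so q_D = 129.
Then q_V = (258 - 129)/2 = 129/2.
Price P = 273 - 387/2 = 159/2.
Drake's profit: (159/2 - 15)·129 - 5915 = 2405.5000.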